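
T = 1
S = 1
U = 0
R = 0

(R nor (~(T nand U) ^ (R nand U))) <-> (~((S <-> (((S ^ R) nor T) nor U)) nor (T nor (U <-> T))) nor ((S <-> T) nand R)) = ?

1

Substituting T=1, S=1, U=0, R=0:
T nand U = 1 nand 0 = 1
~(T nand U) = ~1 = 0
R nand U = 0 nand 0 = 1
~(T nand U) ^ (R nand U) = 0 ^ 1 = 1
R nor (~(T nand U) ^ (R nand U)) = 0 nor 1 = 0
S ^ R = 1 ^ 0 = 1
(S ^ R) nor T = 1 nor 1 = 0
((S ^ R) nor T) nor U = 0 nor 0 = 1
S <-> (((S ^ R) nor T) nor U) = 1 <-> 1 = 1
U <-> T = 0 <-> 1 = 0
T nor (U <-> T) = 1 nor 0 = 0
(S <-> (((S ^ R) nor T) nor U)) nor (T nor (U <-> T)) = 1 nor 0 = 0
~((S <-> (((S ^ R) nor T) nor U)) nor (T nor (U <-> T))) = ~0 = 1
S <-> T = 1 <-> 1 = 1
(S <-> T) nand R = 1 nand 0 = 1
~((S <-> (((S ^ R) nor T) nor U)) nor (T nor (U <-> T))) nor ((S <-> T) nand R) = 1 nor 1 = 0
(R nor (~(T nand U) ^ (R nand U))) <-> (~((S <-> (((S ^ R) nor T) nor U)) nor (T nor (U <-> T))) nor ((S <-> T) nand R)) = 0 <-> 0 = 1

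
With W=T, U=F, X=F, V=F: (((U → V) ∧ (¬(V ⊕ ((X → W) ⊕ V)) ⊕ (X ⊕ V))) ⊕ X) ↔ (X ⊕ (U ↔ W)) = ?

U → V = F → F = T
X → W = F → T = T
(X → W) ⊕ V = T ⊕ F = T
V ⊕ ((X → W) ⊕ V) = F ⊕ T = T
¬(V ⊕ ((X → W) ⊕ V)) = ¬T = F
X ⊕ V = F ⊕ F = F
¬(V ⊕ ((X → W) ⊕ V)) ⊕ (X ⊕ V) = F ⊕ F = F
(U → V) ∧ (¬(V ⊕ ((X → W) ⊕ V)) ⊕ (X ⊕ V)) = T ∧ F = F
((U → V) ∧ (¬(V ⊕ ((X → W) ⊕ V)) ⊕ (X ⊕ V))) ⊕ X = F ⊕ F = F
U ↔ W = F ↔ T = F
X ⊕ (U ↔ W) = F ⊕ F = F
(((U → V) ∧ (¬(V ⊕ ((X → W) ⊕ V)) ⊕ (X ⊕ V))) ⊕ X) ↔ (X ⊕ (U ↔ W)) = F ↔ F = T

T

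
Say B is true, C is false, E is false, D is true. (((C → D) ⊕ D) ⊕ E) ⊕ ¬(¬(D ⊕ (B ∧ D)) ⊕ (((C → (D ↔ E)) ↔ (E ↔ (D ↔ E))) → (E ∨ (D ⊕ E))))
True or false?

True

C → D = False → True = True
(C → D) ⊕ D = True ⊕ True = False
((C → D) ⊕ D) ⊕ E = False ⊕ False = False
B ∧ D = True ∧ True = True
D ⊕ (B ∧ D) = True ⊕ True = False
¬(D ⊕ (B ∧ D)) = ¬False = True
D ↔ E = True ↔ False = False
C → (D ↔ E) = False → False = True
D ↔ E = True ↔ False = False
E ↔ (D ↔ E) = False ↔ False = True
(C → (D ↔ E)) ↔ (E ↔ (D ↔ E)) = True ↔ True = True
D ⊕ E = True ⊕ False = True
E ∨ (D ⊕ E) = False ∨ True = True
((C → (D ↔ E)) ↔ (E ↔ (D ↔ E))) → (E ∨ (D ⊕ E)) = True → True = True
¬(D ⊕ (B ∧ D)) ⊕ (((C → (D ↔ E)) ↔ (E ↔ (D ↔ E))) → (E ∨ (D ⊕ E))) = True ⊕ True = False
¬(¬(D ⊕ (B ∧ D)) ⊕ (((C → (D ↔ E)) ↔ (E ↔ (D ↔ E))) → (E ∨ (D ⊕ E)))) = ¬False = True
(((C → D) ⊕ D) ⊕ E) ⊕ ¬(¬(D ⊕ (B ∧ D)) ⊕ (((C → (D ↔ E)) ↔ (E ↔ (D ↔ E))) → (E ∨ (D ⊕ E)))) = False ⊕ True = True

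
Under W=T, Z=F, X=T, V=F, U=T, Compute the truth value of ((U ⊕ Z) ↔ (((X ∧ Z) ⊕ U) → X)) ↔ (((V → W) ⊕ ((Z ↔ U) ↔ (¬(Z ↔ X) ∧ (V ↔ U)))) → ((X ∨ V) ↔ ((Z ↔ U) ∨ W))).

Substituting W=T, Z=F, X=T, V=F, U=T:
U ⊕ Z = T ⊕ F = T
X ∧ Z = T ∧ F = F
(X ∧ Z) ⊕ U = F ⊕ T = T
((X ∧ Z) ⊕ U) → X = T → T = T
(U ⊕ Z) ↔ (((X ∧ Z) ⊕ U) → X) = T ↔ T = T
V → W = F → T = T
Z ↔ U = F ↔ T = F
Z ↔ X = F ↔ T = F
¬(Z ↔ X) = ¬F = T
V ↔ U = F ↔ T = F
¬(Z ↔ X) ∧ (V ↔ U) = T ∧ F = F
(Z ↔ U) ↔ (¬(Z ↔ X) ∧ (V ↔ U)) = F ↔ F = T
(V → W) ⊕ ((Z ↔ U) ↔ (¬(Z ↔ X) ∧ (V ↔ U))) = T ⊕ T = F
X ∨ V = T ∨ F = T
Z ↔ U = F ↔ T = F
(Z ↔ U) ∨ W = F ∨ T = T
(X ∨ V) ↔ ((Z ↔ U) ∨ W) = T ↔ T = T
((V → W) ⊕ ((Z ↔ U) ↔ (¬(Z ↔ X) ∧ (V ↔ U)))) → ((X ∨ V) ↔ ((Z ↔ U) ∨ W)) = F → T = T
((U ⊕ Z) ↔ (((X ∧ Z) ⊕ U) → X)) ↔ (((V → W) ⊕ ((Z ↔ U) ↔ (¬(Z ↔ X) ∧ (V ↔ U)))) → ((X ∨ V) ↔ ((Z ↔ U) ∨ W))) = T ↔ T = T

T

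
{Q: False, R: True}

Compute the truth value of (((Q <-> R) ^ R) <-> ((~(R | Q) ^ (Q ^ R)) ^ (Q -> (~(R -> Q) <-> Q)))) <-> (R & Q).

True

Substituting Q=False, R=True:
Q <-> R = False <-> True = False
(Q <-> R) ^ R = False ^ True = True
R | Q = True | False = True
~(R | Q) = ~True = False
Q ^ R = False ^ True = True
~(R | Q) ^ (Q ^ R) = False ^ True = True
R -> Q = True -> False = False
~(R -> Q) = ~False = True
~(R -> Q) <-> Q = True <-> False = False
Q -> (~(R -> Q) <-> Q) = False -> False = True
(~(R | Q) ^ (Q ^ R)) ^ (Q -> (~(R -> Q) <-> Q)) = True ^ True = False
((Q <-> R) ^ R) <-> ((~(R | Q) ^ (Q ^ R)) ^ (Q -> (~(R -> Q) <-> Q))) = True <-> False = False
R & Q = True & False = False
(((Q <-> R) ^ R) <-> ((~(R | Q) ^ (Q ^ R)) ^ (Q -> (~(R -> Q) <-> Q)))) <-> (R & Q) = False <-> False = True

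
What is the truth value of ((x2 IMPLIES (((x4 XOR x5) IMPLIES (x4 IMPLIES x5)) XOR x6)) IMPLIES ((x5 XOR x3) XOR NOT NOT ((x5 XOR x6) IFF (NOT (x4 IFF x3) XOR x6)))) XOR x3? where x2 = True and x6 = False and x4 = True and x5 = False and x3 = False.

x4 XOR x5 = True XOR False = True
x4 IMPLIES x5 = True IMPLIES False = False
(x4 XOR x5) IMPLIES (x4 IMPLIES x5) = True IMPLIES False = False
((x4 XOR x5) IMPLIES (x4 IMPLIES x5)) XOR x6 = False XOR False = False
x2 IMPLIES (((x4 XOR x5) IMPLIES (x4 IMPLIES x5)) XOR x6) = True IMPLIES False = False
x5 XOR x3 = False XOR False = False
x5 XOR x6 = False XOR False = False
x4 IFF x3 = True IFF False = False
NOT (x4 IFF x3) = NOT False = True
NOT (x4 IFF x3) XOR x6 = True XOR False = True
(x5 XOR x6) IFF (NOT (x4 IFF x3) XOR x6) = False IFF True = False
NOT ((x5 XOR x6) IFF (NOT (x4 IFF x3) XOR x6)) = NOT False = True
NOT NOT ((x5 XOR x6) IFF (NOT (x4 IFF x3) XOR x6)) = NOT True = False
(x5 XOR x3) XOR NOT NOT ((x5 XOR x6) IFF (NOT (x4 IFF x3) XOR x6)) = False XOR False = False
(x2 IMPLIES (((x4 XOR x5) IMPLIES (x4 IMPLIES x5)) XOR x6)) IMPLIES ((x5 XOR x3) XOR NOT NOT ((x5 XOR x6) IFF (NOT (x4 IFF x3) XOR x6))) = False IMPLIES False = True
((x2 IMPLIES (((x4 XOR x5) IMPLIES (x4 IMPLIES x5)) XOR x6)) IMPLIES ((x5 XOR x3) XOR NOT NOT ((x5 XOR x6) IFF (NOT (x4 IFF x3) XOR x6)))) XOR x3 = True XOR False = True

True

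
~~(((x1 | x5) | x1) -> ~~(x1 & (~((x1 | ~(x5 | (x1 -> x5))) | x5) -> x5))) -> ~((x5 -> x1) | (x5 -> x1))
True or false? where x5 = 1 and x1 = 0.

x1 | x5 = 0 | 1 = 1
(x1 | x5) | x1 = 1 | 0 = 1
x1 -> x5 = 0 -> 1 = 1
x5 | (x1 -> x5) = 1 | 1 = 1
~(x5 | (x1 -> x5)) = ~1 = 0
x1 | ~(x5 | (x1 -> x5)) = 0 | 0 = 0
(x1 | ~(x5 | (x1 -> x5))) | x5 = 0 | 1 = 1
~((x1 | ~(x5 | (x1 -> x5))) | x5) = ~1 = 0
~((x1 | ~(x5 | (x1 -> x5))) | x5) -> x5 = 0 -> 1 = 1
x1 & (~((x1 | ~(x5 | (x1 -> x5))) | x5) -> x5) = 0 & 1 = 0
~(x1 & (~((x1 | ~(x5 | (x1 -> x5))) | x5) -> x5)) = ~0 = 1
~~(x1 & (~((x1 | ~(x5 | (x1 -> x5))) | x5) -> x5)) = ~1 = 0
((x1 | x5) | x1) -> ~~(x1 & (~((x1 | ~(x5 | (x1 -> x5))) | x5) -> x5)) = 1 -> 0 = 0
~(((x1 | x5) | x1) -> ~~(x1 & (~((x1 | ~(x5 | (x1 -> x5))) | x5) -> x5))) = ~0 = 1
~~(((x1 | x5) | x1) -> ~~(x1 & (~((x1 | ~(x5 | (x1 -> x5))) | x5) -> x5))) = ~1 = 0
x5 -> x1 = 1 -> 0 = 0
x5 -> x1 = 1 -> 0 = 0
(x5 -> x1) | (x5 -> x1) = 0 | 0 = 0
~((x5 -> x1) | (x5 -> x1)) = ~0 = 1
~~(((x1 | x5) | x1) -> ~~(x1 & (~((x1 | ~(x5 | (x1 -> x5))) | x5) -> x5))) -> ~((x5 -> x1) | (x5 -> x1)) = 0 -> 1 = 1

1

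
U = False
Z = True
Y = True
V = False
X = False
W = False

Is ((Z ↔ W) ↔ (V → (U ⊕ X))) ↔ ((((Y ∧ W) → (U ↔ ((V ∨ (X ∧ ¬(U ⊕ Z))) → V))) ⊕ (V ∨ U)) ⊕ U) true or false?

False

Substituting U=False, Z=True, Y=True, V=False, X=False, W=False:
Z ↔ W = True ↔ False = False
U ⊕ X = False ⊕ False = False
V → (U ⊕ X) = False → False = True
(Z ↔ W) ↔ (V → (U ⊕ X)) = False ↔ True = False
Y ∧ W = True ∧ False = False
U ⊕ Z = False ⊕ True = True
¬(U ⊕ Z) = ¬True = False
X ∧ ¬(U ⊕ Z) = False ∧ False = False
V ∨ (X ∧ ¬(U ⊕ Z)) = False ∨ False = False
(V ∨ (X ∧ ¬(U ⊕ Z))) → V = False → False = True
U ↔ ((V ∨ (X ∧ ¬(U ⊕ Z))) → V) = False ↔ True = False
(Y ∧ W) → (U ↔ ((V ∨ (X ∧ ¬(U ⊕ Z))) → V)) = False → False = True
V ∨ U = False ∨ False = False
((Y ∧ W) → (U ↔ ((V ∨ (X ∧ ¬(U ⊕ Z))) → V))) ⊕ (V ∨ U) = True ⊕ False = True
(((Y ∧ W) → (U ↔ ((V ∨ (X ∧ ¬(U ⊕ Z))) → V))) ⊕ (V ∨ U)) ⊕ U = True ⊕ False = True
((Z ↔ W) ↔ (V → (U ⊕ X))) ↔ ((((Y ∧ W) → (U ↔ ((V ∨ (X ∧ ¬(U ⊕ Z))) → V))) ⊕ (V ∨ U)) ⊕ U) = False ↔ True = False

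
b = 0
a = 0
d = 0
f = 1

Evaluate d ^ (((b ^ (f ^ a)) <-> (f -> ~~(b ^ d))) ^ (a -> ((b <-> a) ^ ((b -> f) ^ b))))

f ^ a = 1 ^ 0 = 1
b ^ (f ^ a) = 0 ^ 1 = 1
b ^ d = 0 ^ 0 = 0
~(b ^ d) = ~0 = 1
~~(b ^ d) = ~1 = 0
f -> ~~(b ^ d) = 1 -> 0 = 0
(b ^ (f ^ a)) <-> (f -> ~~(b ^ d)) = 1 <-> 0 = 0
b <-> a = 0 <-> 0 = 1
b -> f = 0 -> 1 = 1
(b -> f) ^ b = 1 ^ 0 = 1
(b <-> a) ^ ((b -> f) ^ b) = 1 ^ 1 = 0
a -> ((b <-> a) ^ ((b -> f) ^ b)) = 0 -> 0 = 1
((b ^ (f ^ a)) <-> (f -> ~~(b ^ d))) ^ (a -> ((b <-> a) ^ ((b -> f) ^ b))) = 0 ^ 1 = 1
d ^ (((b ^ (f ^ a)) <-> (f -> ~~(b ^ d))) ^ (a -> ((b <-> a) ^ ((b -> f) ^ b)))) = 0 ^ 1 = 1

1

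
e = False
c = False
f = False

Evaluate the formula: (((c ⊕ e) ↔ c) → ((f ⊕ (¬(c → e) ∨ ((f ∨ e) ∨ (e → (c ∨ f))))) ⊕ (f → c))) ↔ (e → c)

False

c ⊕ e = False ⊕ False = False
(c ⊕ e) ↔ c = False ↔ False = True
c → e = False → False = True
¬(c → e) = ¬True = False
f ∨ e = False ∨ False = False
c ∨ f = False ∨ False = False
e → (c ∨ f) = False → False = True
(f ∨ e) ∨ (e → (c ∨ f)) = False ∨ True = True
¬(c → e) ∨ ((f ∨ e) ∨ (e → (c ∨ f))) = False ∨ True = True
f ⊕ (¬(c → e) ∨ ((f ∨ e) ∨ (e → (c ∨ f)))) = False ⊕ True = True
f → c = False → False = True
(f ⊕ (¬(c → e) ∨ ((f ∨ e) ∨ (e → (c ∨ f))))) ⊕ (f → c) = True ⊕ True = False
((c ⊕ e) ↔ c) → ((f ⊕ (¬(c → e) ∨ ((f ∨ e) ∨ (e → (c ∨ f))))) ⊕ (f → c)) = True → False = False
e → c = False → False = True
(((c ⊕ e) ↔ c) → ((f ⊕ (¬(c → e) ∨ ((f ∨ e) ∨ (e → (c ∨ f))))) ⊕ (f → c))) ↔ (e → c) = False ↔ True = False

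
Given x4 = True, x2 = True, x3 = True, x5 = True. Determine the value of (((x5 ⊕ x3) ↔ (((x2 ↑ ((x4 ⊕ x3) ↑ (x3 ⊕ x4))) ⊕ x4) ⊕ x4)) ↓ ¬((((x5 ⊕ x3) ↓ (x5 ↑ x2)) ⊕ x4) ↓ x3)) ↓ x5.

False

x5 ⊕ x3 = True ⊕ True = False
x4 ⊕ x3 = True ⊕ True = False
x3 ⊕ x4 = True ⊕ True = False
(x4 ⊕ x3) ↑ (x3 ⊕ x4) = False ↑ False = True
x2 ↑ ((x4 ⊕ x3) ↑ (x3 ⊕ x4)) = True ↑ True = False
(x2 ↑ ((x4 ⊕ x3) ↑ (x3 ⊕ x4))) ⊕ x4 = False ⊕ True = True
((x2 ↑ ((x4 ⊕ x3) ↑ (x3 ⊕ x4))) ⊕ x4) ⊕ x4 = True ⊕ True = False
(x5 ⊕ x3) ↔ (((x2 ↑ ((x4 ⊕ x3) ↑ (x3 ⊕ x4))) ⊕ x4) ⊕ x4) = False ↔ False = True
x5 ⊕ x3 = True ⊕ True = False
x5 ↑ x2 = True ↑ True = False
(x5 ⊕ x3) ↓ (x5 ↑ x2) = False ↓ False = True
((x5 ⊕ x3) ↓ (x5 ↑ x2)) ⊕ x4 = True ⊕ True = False
(((x5 ⊕ x3) ↓ (x5 ↑ x2)) ⊕ x4) ↓ x3 = False ↓ True = False
¬((((x5 ⊕ x3) ↓ (x5 ↑ x2)) ⊕ x4) ↓ x3) = ¬False = True
((x5 ⊕ x3) ↔ (((x2 ↑ ((x4 ⊕ x3) ↑ (x3 ⊕ x4))) ⊕ x4) ⊕ x4)) ↓ ¬((((x5 ⊕ x3) ↓ (x5 ↑ x2)) ⊕ x4) ↓ x3) = True ↓ True = False
(((x5 ⊕ x3) ↔ (((x2 ↑ ((x4 ⊕ x3) ↑ (x3 ⊕ x4))) ⊕ x4) ⊕ x4)) ↓ ¬((((x5 ⊕ x3) ↓ (x5 ↑ x2)) ⊕ x4) ↓ x3)) ↓ x5 = False ↓ True = False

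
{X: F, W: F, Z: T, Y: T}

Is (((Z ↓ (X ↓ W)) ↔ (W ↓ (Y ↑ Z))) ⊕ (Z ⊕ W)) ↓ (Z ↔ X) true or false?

F

X ↓ W = F ↓ F = T
Z ↓ (X ↓ W) = T ↓ T = F
Y ↑ Z = T ↑ T = F
W ↓ (Y ↑ Z) = F ↓ F = T
(Z ↓ (X ↓ W)) ↔ (W ↓ (Y ↑ Z)) = F ↔ T = F
Z ⊕ W = T ⊕ F = T
((Z ↓ (X ↓ W)) ↔ (W ↓ (Y ↑ Z))) ⊕ (Z ⊕ W) = F ⊕ T = T
Z ↔ X = T ↔ F = F
(((Z ↓ (X ↓ W)) ↔ (W ↓ (Y ↑ Z))) ⊕ (Z ⊕ W)) ↓ (Z ↔ X) = T ↓ F = F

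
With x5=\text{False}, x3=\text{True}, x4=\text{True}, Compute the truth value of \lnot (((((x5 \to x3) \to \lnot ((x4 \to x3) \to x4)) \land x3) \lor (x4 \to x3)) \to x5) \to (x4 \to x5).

x5 \to x3 = \text{False} \to \text{True} = \text{True}
x4 \to x3 = \text{True} \to \text{True} = \text{True}
(x4 \to x3) \to x4 = \text{True} \to \text{True} = \text{True}
\lnot ((x4 \to x3) \to x4) = \lnot \text{True} = \text{False}
(x5 \to x3) \to \lnot ((x4 \to x3) \to x4) = \text{True} \to \text{False} = \text{False}
((x5 \to x3) \to \lnot ((x4 \to x3) \to x4)) \land x3 = \text{False} \land \text{True} = \text{False}
x4 \to x3 = \text{True} \to \text{True} = \text{True}
(((x5 \to x3) \to \lnot ((x4 \to x3) \to x4)) \land x3) \lor (x4 \to x3) = \text{False} \lor \text{True} = \text{True}
((((x5 \to x3) \to \lnot ((x4 \to x3) \to x4)) \land x3) \lor (x4 \to x3)) \to x5 = \text{True} \to \text{False} = \text{False}
\lnot (((((x5 \to x3) \to \lnot ((x4 \to x3) \to x4)) \land x3) \lor (x4 \to x3)) \to x5) = \lnot \text{False} = \text{True}
x4 \to x5 = \text{True} \to \text{False} = \text{False}
\lnot (((((x5 \to x3) \to \lnot ((x4 \to x3) \to x4)) \land x3) \lor (x4 \to x3)) \to x5) \to (x4 \to x5) = \text{True} \to \text{False} = \text{False}

\text{False}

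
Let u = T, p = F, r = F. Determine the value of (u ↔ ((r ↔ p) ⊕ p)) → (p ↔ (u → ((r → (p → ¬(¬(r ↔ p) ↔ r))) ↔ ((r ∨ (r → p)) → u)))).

F

Substituting u=T, p=F, r=F:
r ↔ p = F ↔ F = T
(r ↔ p) ⊕ p = T ⊕ F = T
u ↔ ((r ↔ p) ⊕ p) = T ↔ T = T
r ↔ p = F ↔ F = T
¬(r ↔ p) = ¬T = F
¬(r ↔ p) ↔ r = F ↔ F = T
¬(¬(r ↔ p) ↔ r) = ¬T = F
p → ¬(¬(r ↔ p) ↔ r) = F → F = T
r → (p → ¬(¬(r ↔ p) ↔ r)) = F → T = T
r → p = F → F = T
r ∨ (r → p) = F ∨ T = T
(r ∨ (r → p)) → u = T → T = T
(r → (p → ¬(¬(r ↔ p) ↔ r))) ↔ ((r ∨ (r → p)) → u) = T ↔ T = T
u → ((r → (p → ¬(¬(r ↔ p) ↔ r))) ↔ ((r ∨ (r → p)) → u)) = T → T = T
p ↔ (u → ((r → (p → ¬(¬(r ↔ p) ↔ r))) ↔ ((r ∨ (r → p)) → u))) = F ↔ T = F
(u ↔ ((r ↔ p) ⊕ p)) → (p ↔ (u → ((r → (p → ¬(¬(r ↔ p) ↔ r))) ↔ ((r ∨ (r → p)) → u)))) = T → F = F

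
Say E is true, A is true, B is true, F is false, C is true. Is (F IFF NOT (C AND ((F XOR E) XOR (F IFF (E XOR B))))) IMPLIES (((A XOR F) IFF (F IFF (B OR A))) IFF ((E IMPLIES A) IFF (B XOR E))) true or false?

F XOR E = false XOR true = true
E XOR B = true XOR true = false
F IFF (E XOR B) = false IFF false = true
(F XOR E) XOR (F IFF (E XOR B)) = true XOR true = false
C AND ((F XOR E) XOR (F IFF (E XOR B))) = true AND false = false
NOT (C AND ((F XOR E) XOR (F IFF (E XOR B)))) = NOT false = true
F IFF NOT (C AND ((F XOR E) XOR (F IFF (E XOR B)))) = false IFF true = false
A XOR F = true XOR false = true
B OR A = true OR true = true
F IFF (B OR A) = false IFF true = false
(A XOR F) IFF (F IFF (B OR A)) = true IFF false = false
E IMPLIES A = true IMPLIES true = true
B XOR E = true XOR true = false
(E IMPLIES A) IFF (B XOR E) = true IFF false = false
((A XOR F) IFF (F IFF (B OR A))) IFF ((E IMPLIES A) IFF (B XOR E)) = false IFF false = true
(F IFF NOT (C AND ((F XOR E) XOR (F IFF (E XOR B))))) IMPLIES (((A XOR F) IFF (F IFF (B OR A))) IFF ((E IMPLIES A) IFF (B XOR E))) = false IMPLIES true = true

true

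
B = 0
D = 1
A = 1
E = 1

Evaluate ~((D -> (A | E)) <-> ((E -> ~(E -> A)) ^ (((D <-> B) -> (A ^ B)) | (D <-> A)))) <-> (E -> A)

Substituting B=0, D=1, A=1, E=1:
A | E = 1 | 1 = 1
D -> (A | E) = 1 -> 1 = 1
E -> A = 1 -> 1 = 1
~(E -> A) = ~1 = 0
E -> ~(E -> A) = 1 -> 0 = 0
D <-> B = 1 <-> 0 = 0
A ^ B = 1 ^ 0 = 1
(D <-> B) -> (A ^ B) = 0 -> 1 = 1
D <-> A = 1 <-> 1 = 1
((D <-> B) -> (A ^ B)) | (D <-> A) = 1 | 1 = 1
(E -> ~(E -> A)) ^ (((D <-> B) -> (A ^ B)) | (D <-> A)) = 0 ^ 1 = 1
(D -> (A | E)) <-> ((E -> ~(E -> A)) ^ (((D <-> B) -> (A ^ B)) | (D <-> A))) = 1 <-> 1 = 1
~((D -> (A | E)) <-> ((E -> ~(E -> A)) ^ (((D <-> B) -> (A ^ B)) | (D <-> A)))) = ~1 = 0
E -> A = 1 -> 1 = 1
~((D -> (A | E)) <-> ((E -> ~(E -> A)) ^ (((D <-> B) -> (A ^ B)) | (D <-> A)))) <-> (E -> A) = 0 <-> 1 = 0

0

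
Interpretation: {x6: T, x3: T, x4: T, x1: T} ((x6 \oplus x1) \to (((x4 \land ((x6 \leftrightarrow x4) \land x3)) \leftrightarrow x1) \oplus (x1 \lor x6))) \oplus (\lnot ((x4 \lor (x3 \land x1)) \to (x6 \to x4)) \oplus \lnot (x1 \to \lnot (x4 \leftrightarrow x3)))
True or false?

x6 \oplus x1 = T \oplus T = F
x6 \leftrightarrow x4 = T \leftrightarrow T = T
(x6 \leftrightarrow x4) \land x3 = T \land T = T
x4 \land ((x6 \leftrightarrow x4) \land x3) = T \land T = T
(x4 \land ((x6 \leftrightarrow x4) \land x3)) \leftrightarrow x1 = T \leftrightarrow T = T
x1 \lor x6 = T \lor T = T
((x4 \land ((x6 \leftrightarrow x4) \land x3)) \leftrightarrow x1) \oplus (x1 \lor x6) = T \oplus T = F
(x6 \oplus x1) \to (((x4 \land ((x6 \leftrightarrow x4) \land x3)) \leftrightarrow x1) \oplus (x1 \lor x6)) = F \to F = T
x3 \land x1 = T \land T = T
x4 \lor (x3 \land x1) = T \lor T = T
x6 \to x4 = T \to T = T
(x4 \lor (x3 \land x1)) \to (x6 \to x4) = T \to T = T
\lnot ((x4 \lor (x3 \land x1)) \to (x6 \to x4)) = \lnot T = F
x4 \leftrightarrow x3 = T \leftrightarrow T = T
\lnot (x4 \leftrightarrow x3) = \lnot T = F
x1 \to \lnot (x4 \leftrightarrow x3) = T \to F = F
\lnot (x1 \to \lnot (x4 \leftrightarrow x3)) = \lnot F = T
\lnot ((x4 \lor (x3 \land x1)) \to (x6 \to x4)) \oplus \lnot (x1 \to \lnot (x4 \leftrightarrow x3)) = F \oplus T = T
((x6 \oplus x1) \to (((x4 \land ((x6 \leftrightarrow x4) \land x3)) \leftrightarrow x1) \oplus (x1 \lor x6))) \oplus (\lnot ((x4 \lor (x3 \land x1)) \to (x6 \to x4)) \oplus \lnot (x1 \to \lnot (x4 \leftrightarrow x3))) = T \oplus T = F

F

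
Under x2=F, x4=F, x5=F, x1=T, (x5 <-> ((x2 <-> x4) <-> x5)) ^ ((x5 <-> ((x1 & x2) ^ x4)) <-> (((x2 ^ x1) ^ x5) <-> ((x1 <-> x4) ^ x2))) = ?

T

x2 <-> x4 = F <-> F = T
(x2 <-> x4) <-> x5 = T <-> F = F
x5 <-> ((x2 <-> x4) <-> x5) = F <-> F = T
x1 & x2 = T & F = F
(x1 & x2) ^ x4 = F ^ F = F
x5 <-> ((x1 & x2) ^ x4) = F <-> F = T
x2 ^ x1 = F ^ T = T
(x2 ^ x1) ^ x5 = T ^ F = T
x1 <-> x4 = T <-> F = F
(x1 <-> x4) ^ x2 = F ^ F = F
((x2 ^ x1) ^ x5) <-> ((x1 <-> x4) ^ x2) = T <-> F = F
(x5 <-> ((x1 & x2) ^ x4)) <-> (((x2 ^ x1) ^ x5) <-> ((x1 <-> x4) ^ x2)) = T <-> F = F
(x5 <-> ((x2 <-> x4) <-> x5)) ^ ((x5 <-> ((x1 & x2) ^ x4)) <-> (((x2 ^ x1) ^ x5) <-> ((x1 <-> x4) ^ x2))) = T ^ F = T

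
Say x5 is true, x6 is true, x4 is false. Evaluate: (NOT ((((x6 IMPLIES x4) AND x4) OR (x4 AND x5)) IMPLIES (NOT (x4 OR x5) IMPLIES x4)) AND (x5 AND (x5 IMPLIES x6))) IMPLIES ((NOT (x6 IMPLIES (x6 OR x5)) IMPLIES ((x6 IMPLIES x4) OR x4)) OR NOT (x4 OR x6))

True

x6 IMPLIES x4 = True IMPLIES False = False
(x6 IMPLIES x4) AND x4 = False AND False = False
x4 AND x5 = False AND True = False
((x6 IMPLIES x4) AND x4) OR (x4 AND x5) = False OR False = False
x4 OR x5 = False OR True = True
NOT (x4 OR x5) = NOT True = False
NOT (x4 OR x5) IMPLIES x4 = False IMPLIES False = True
(((x6 IMPLIES x4) AND x4) OR (x4 AND x5)) IMPLIES (NOT (x4 OR x5) IMPLIES x4) = False IMPLIES True = True
NOT ((((x6 IMPLIES x4) AND x4) OR (x4 AND x5)) IMPLIES (NOT (x4 OR x5) IMPLIES x4)) = NOT True = False
x5 IMPLIES x6 = True IMPLIES True = True
x5 AND (x5 IMPLIES x6) = True AND True = True
NOT ((((x6 IMPLIES x4) AND x4) OR (x4 AND x5)) IMPLIES (NOT (x4 OR x5) IMPLIES x4)) AND (x5 AND (x5 IMPLIES x6)) = False AND True = False
x6 OR x5 = True OR True = True
x6 IMPLIES (x6 OR x5) = True IMPLIES True = True
NOT (x6 IMPLIES (x6 OR x5)) = NOT True = False
x6 IMPLIES x4 = True IMPLIES False = False
(x6 IMPLIES x4) OR x4 = False OR False = False
NOT (x6 IMPLIES (x6 OR x5)) IMPLIES ((x6 IMPLIES x4) OR x4) = False IMPLIES False = True
x4 OR x6 = False OR True = True
NOT (x4 OR x6) = NOT True = False
(NOT (x6 IMPLIES (x6 OR x5)) IMPLIES ((x6 IMPLIES x4) OR x4)) OR NOT (x4 OR x6) = True OR False = True
(NOT ((((x6 IMPLIES x4) AND x4) OR (x4 AND x5)) IMPLIES (NOT (x4 OR x5) IMPLIES x4)) AND (x5 AND (x5 IMPLIES x6))) IMPLIES ((NOT (x6 IMPLIES (x6 OR x5)) IMPLIES ((x6 IMPLIES x4) OR x4)) OR NOT (x4 OR x6)) = False IMPLIES True = True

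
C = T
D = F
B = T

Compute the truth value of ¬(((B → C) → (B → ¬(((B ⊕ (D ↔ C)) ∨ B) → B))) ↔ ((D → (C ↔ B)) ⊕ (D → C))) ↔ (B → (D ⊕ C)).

B → C = T → T = T
D ↔ C = F ↔ T = F
B ⊕ (D ↔ C) = T ⊕ F = T
(B ⊕ (D ↔ C)) ∨ B = T ∨ T = T
((B ⊕ (D ↔ C)) ∨ B) → B = T → T = T
¬(((B ⊕ (D ↔ C)) ∨ B) → B) = ¬T = F
B → ¬(((B ⊕ (D ↔ C)) ∨ B) → B) = T → F = F
(B → C) → (B → ¬(((B ⊕ (D ↔ C)) ∨ B) → B)) = T → F = F
C ↔ B = T ↔ T = T
D → (C ↔ B) = F → T = T
D → C = F → T = T
(D → (C ↔ B)) ⊕ (D → C) = T ⊕ T = F
((B → C) → (B → ¬(((B ⊕ (D ↔ C)) ∨ B) → B))) ↔ ((D → (C ↔ B)) ⊕ (D → C)) = F ↔ F = T
¬(((B → C) → (B → ¬(((B ⊕ (D ↔ C)) ∨ B) → B))) ↔ ((D → (C ↔ B)) ⊕ (D → C))) = ¬T = F
D ⊕ C = F ⊕ T = T
B → (D ⊕ C) = T → T = T
¬(((B → C) → (B → ¬(((B ⊕ (D ↔ C)) ∨ B) → B))) ↔ ((D → (C ↔ B)) ⊕ (D → C))) ↔ (B → (D ⊕ C)) = F ↔ T = F

F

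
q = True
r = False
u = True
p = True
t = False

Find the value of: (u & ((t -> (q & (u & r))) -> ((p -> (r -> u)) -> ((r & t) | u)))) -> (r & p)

False

u & r = True & False = False
q & (u & r) = True & False = False
t -> (q & (u & r)) = False -> False = True
r -> u = False -> True = True
p -> (r -> u) = True -> True = True
r & t = False & False = False
(r & t) | u = False | True = True
(p -> (r -> u)) -> ((r & t) | u) = True -> True = True
(t -> (q & (u & r))) -> ((p -> (r -> u)) -> ((r & t) | u)) = True -> True = True
u & ((t -> (q & (u & r))) -> ((p -> (r -> u)) -> ((r & t) | u))) = True & True = True
r & p = False & True = False
(u & ((t -> (q & (u & r))) -> ((p -> (r -> u)) -> ((r & t) | u)))) -> (r & p) = True -> False = False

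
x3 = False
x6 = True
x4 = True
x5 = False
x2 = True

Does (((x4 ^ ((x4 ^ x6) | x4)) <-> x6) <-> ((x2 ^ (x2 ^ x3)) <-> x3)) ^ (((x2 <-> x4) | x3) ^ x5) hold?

x4 ^ x6 = True ^ True = False
(x4 ^ x6) | x4 = False | True = True
x4 ^ ((x4 ^ x6) | x4) = True ^ True = False
(x4 ^ ((x4 ^ x6) | x4)) <-> x6 = False <-> True = False
x2 ^ x3 = True ^ False = True
x2 ^ (x2 ^ x3) = True ^ True = False
(x2 ^ (x2 ^ x3)) <-> x3 = False <-> False = True
((x4 ^ ((x4 ^ x6) | x4)) <-> x6) <-> ((x2 ^ (x2 ^ x3)) <-> x3) = False <-> True = False
x2 <-> x4 = True <-> True = True
(x2 <-> x4) | x3 = True | False = True
((x2 <-> x4) | x3) ^ x5 = True ^ False = True
(((x4 ^ ((x4 ^ x6) | x4)) <-> x6) <-> ((x2 ^ (x2 ^ x3)) <-> x3)) ^ (((x2 <-> x4) | x3) ^ x5) = False ^ True = True

True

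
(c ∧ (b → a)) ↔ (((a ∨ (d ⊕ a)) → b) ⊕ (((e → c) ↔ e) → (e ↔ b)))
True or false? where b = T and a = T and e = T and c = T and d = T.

Substituting b=T, a=T, e=T, c=T, d=T:
b → a = T → T = T
c ∧ (b → a) = T ∧ T = T
d ⊕ a = T ⊕ T = F
a ∨ (d ⊕ a) = T ∨ F = T
(a ∨ (d ⊕ a)) → b = T → T = T
e → c = T → T = T
(e → c) ↔ e = T ↔ T = T
e ↔ b = T ↔ T = T
((e → c) ↔ e) → (e ↔ b) = T → T = T
((a ∨ (d ⊕ a)) → b) ⊕ (((e → c) ↔ e) → (e ↔ b)) = T ⊕ T = F
(c ∧ (b → a)) ↔ (((a ∨ (d ⊕ a)) → b) ⊕ (((e → c) ↔ e) → (e ↔ b))) = T ↔ F = F

F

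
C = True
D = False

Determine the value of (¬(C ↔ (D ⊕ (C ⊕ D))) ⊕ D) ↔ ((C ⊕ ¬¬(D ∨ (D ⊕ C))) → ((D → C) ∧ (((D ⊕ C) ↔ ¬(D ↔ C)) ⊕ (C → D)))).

False

Substituting C=True, D=False:
C ⊕ D = True ⊕ False = True
D ⊕ (C ⊕ D) = False ⊕ True = True
C ↔ (D ⊕ (C ⊕ D)) = True ↔ True = True
¬(C ↔ (D ⊕ (C ⊕ D))) = ¬True = False
¬(C ↔ (D ⊕ (C ⊕ D))) ⊕ D = False ⊕ False = False
D ⊕ C = False ⊕ True = True
D ∨ (D ⊕ C) = False ∨ True = True
¬(D ∨ (D ⊕ C)) = ¬True = False
¬¬(D ∨ (D ⊕ C)) = ¬False = True
C ⊕ ¬¬(D ∨ (D ⊕ C)) = True ⊕ True = False
D → C = False → True = True
D ⊕ C = False ⊕ True = True
D ↔ C = False ↔ True = False
¬(D ↔ C) = ¬False = True
(D ⊕ C) ↔ ¬(D ↔ C) = True ↔ True = True
C → D = True → False = False
((D ⊕ C) ↔ ¬(D ↔ C)) ⊕ (C → D) = True ⊕ False = True
(D → C) ∧ (((D ⊕ C) ↔ ¬(D ↔ C)) ⊕ (C → D)) = True ∧ True = True
(C ⊕ ¬¬(D ∨ (D ⊕ C))) → ((D → C) ∧ (((D ⊕ C) ↔ ¬(D ↔ C)) ⊕ (C → D))) = False → True = True
(¬(C ↔ (D ⊕ (C ⊕ D))) ⊕ D) ↔ ((C ⊕ ¬¬(D ∨ (D ⊕ C))) → ((D → C) ∧ (((D ⊕ C) ↔ ¬(D ↔ C)) ⊕ (C → D)))) = False ↔ True = False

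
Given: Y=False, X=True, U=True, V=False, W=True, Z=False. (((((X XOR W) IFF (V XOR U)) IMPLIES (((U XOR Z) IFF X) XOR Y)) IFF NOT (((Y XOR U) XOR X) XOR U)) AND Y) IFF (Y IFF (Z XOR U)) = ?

True

Substituting Y=False, X=True, U=True, V=False, W=True, Z=False:
X XOR W = True XOR True = False
V XOR U = False XOR True = True
(X XOR W) IFF (V XOR U) = False IFF True = False
U XOR Z = True XOR False = True
(U XOR Z) IFF X = True IFF True = True
((U XOR Z) IFF X) XOR Y = True XOR False = True
((X XOR W) IFF (V XOR U)) IMPLIES (((U XOR Z) IFF X) XOR Y) = False IMPLIES True = True
Y XOR U = False XOR True = True
(Y XOR U) XOR X = True XOR True = False
((Y XOR U) XOR X) XOR U = False XOR True = True
NOT (((Y XOR U) XOR X) XOR U) = NOT True = False
(((X XOR W) IFF (V XOR U)) IMPLIES (((U XOR Z) IFF X) XOR Y)) IFF NOT (((Y XOR U) XOR X) XOR U) = True IFF False = False
((((X XOR W) IFF (V XOR U)) IMPLIES (((U XOR Z) IFF X) XOR Y)) IFF NOT (((Y XOR U) XOR X) XOR U)) AND Y = False AND False = False
Z XOR U = False XOR True = True
Y IFF (Z XOR U) = False IFF True = False
(((((X XOR W) IFF (V XOR U)) IMPLIES (((U XOR Z) IFF X) XOR Y)) IFF NOT (((Y XOR U) XOR X) XOR U)) AND Y) IFF (Y IFF (Z XOR U)) = False IFF False = True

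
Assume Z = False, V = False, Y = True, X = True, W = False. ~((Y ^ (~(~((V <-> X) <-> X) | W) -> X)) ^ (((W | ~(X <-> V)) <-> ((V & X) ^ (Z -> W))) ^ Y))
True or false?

Substituting Z=False, V=False, Y=True, X=True, W=False:
V <-> X = False <-> True = False
(V <-> X) <-> X = False <-> True = False
~((V <-> X) <-> X) = ~False = True
~((V <-> X) <-> X) | W = True | False = True
~(~((V <-> X) <-> X) | W) = ~True = False
~(~((V <-> X) <-> X) | W) -> X = False -> True = True
Y ^ (~(~((V <-> X) <-> X) | W) -> X) = True ^ True = False
X <-> V = True <-> False = False
~(X <-> V) = ~False = True
W | ~(X <-> V) = False | True = True
V & X = False & True = False
Z -> W = False -> False = True
(V & X) ^ (Z -> W) = False ^ True = True
(W | ~(X <-> V)) <-> ((V & X) ^ (Z -> W)) = True <-> True = True
((W | ~(X <-> V)) <-> ((V & X) ^ (Z -> W))) ^ Y = True ^ True = False
(Y ^ (~(~((V <-> X) <-> X) | W) -> X)) ^ (((W | ~(X <-> V)) <-> ((V & X) ^ (Z -> W))) ^ Y) = False ^ False = False
~((Y ^ (~(~((V <-> X) <-> X) | W) -> X)) ^ (((W | ~(X <-> V)) <-> ((V & X) ^ (Z -> W))) ^ Y)) = ~False = True

True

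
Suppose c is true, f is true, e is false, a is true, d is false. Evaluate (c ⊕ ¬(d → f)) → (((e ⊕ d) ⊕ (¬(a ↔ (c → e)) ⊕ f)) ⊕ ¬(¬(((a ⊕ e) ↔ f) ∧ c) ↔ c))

Substituting c=T, f=T, e=F, a=T, d=F:
d → f = F → T = T
¬(d → f) = ¬T = F
c ⊕ ¬(d → f) = T ⊕ F = T
e ⊕ d = F ⊕ F = F
c → e = T → F = F
a ↔ (c → e) = T ↔ F = F
¬(a ↔ (c → e)) = ¬F = T
¬(a ↔ (c → e)) ⊕ f = T ⊕ T = F
(e ⊕ d) ⊕ (¬(a ↔ (c → e)) ⊕ f) = F ⊕ F = F
a ⊕ e = T ⊕ F = T
(a ⊕ e) ↔ f = T ↔ T = T
((a ⊕ e) ↔ f) ∧ c = T ∧ T = T
¬(((a ⊕ e) ↔ f) ∧ c) = ¬T = F
¬(((a ⊕ e) ↔ f) ∧ c) ↔ c = F ↔ T = F
¬(¬(((a ⊕ e) ↔ f) ∧ c) ↔ c) = ¬F = T
((e ⊕ d) ⊕ (¬(a ↔ (c → e)) ⊕ f)) ⊕ ¬(¬(((a ⊕ e) ↔ f) ∧ c) ↔ c) = F ⊕ T = T
(c ⊕ ¬(d → f)) → (((e ⊕ d) ⊕ (¬(a ↔ (c → e)) ⊕ f)) ⊕ ¬(¬(((a ⊕ e) ↔ f) ∧ c) ↔ c)) = T → T = T

T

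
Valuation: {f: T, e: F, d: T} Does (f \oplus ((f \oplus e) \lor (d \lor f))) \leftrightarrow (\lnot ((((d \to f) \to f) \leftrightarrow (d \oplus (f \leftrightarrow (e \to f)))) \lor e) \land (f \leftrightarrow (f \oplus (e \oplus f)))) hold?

T

f \oplus e = T \oplus F = T
d \lor f = T \lor T = T
(f \oplus e) \lor (d \lor f) = T \lor T = T
f \oplus ((f \oplus e) \lor (d \lor f)) = T \oplus T = F
d \to f = T \to T = T
(d \to f) \to f = T \to T = T
e \to f = F \to T = T
f \leftrightarrow (e \to f) = T \leftrightarrow T = T
d \oplus (f \leftrightarrow (e \to f)) = T \oplus T = F
((d \to f) \to f) \leftrightarrow (d \oplus (f \leftrightarrow (e \to f))) = T \leftrightarrow F = F
(((d \to f) \to f) \leftrightarrow (d \oplus (f \leftrightarrow (e \to f)))) \lor e = F \lor F = F
\lnot ((((d \to f) \to f) \leftrightarrow (d \oplus (f \leftrightarrow (e \to f)))) \lor e) = \lnot F = T
e \oplus f = F \oplus T = T
f \oplus (e \oplus f) = T \oplus T = F
f \leftrightarrow (f \oplus (e \oplus f)) = T \leftrightarrow F = F
\lnot ((((d \to f) \to f) \leftrightarrow (d \oplus (f \leftrightarrow (e \to f)))) \lor e) \land (f \leftrightarrow (f \oplus (e \oplus f))) = T \land F = F
(f \oplus ((f \oplus e) \lor (d \lor f))) \leftrightarrow (\lnot ((((d \to f) \to f) \leftrightarrow (d \oplus (f \leftrightarrow (e \to f)))) \lor e) \land (f \leftrightarrow (f \oplus (e \oplus f)))) = F \leftrightarrow F = T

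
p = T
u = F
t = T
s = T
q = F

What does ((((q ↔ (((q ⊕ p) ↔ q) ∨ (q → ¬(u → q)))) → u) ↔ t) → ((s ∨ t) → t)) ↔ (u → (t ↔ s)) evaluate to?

T

q ⊕ p = F ⊕ T = T
(q ⊕ p) ↔ q = T ↔ F = F
u → q = F → F = T
¬(u → q) = ¬T = F
q → ¬(u → q) = F → F = T
((q ⊕ p) ↔ q) ∨ (q → ¬(u → q)) = F ∨ T = T
q ↔ (((q ⊕ p) ↔ q) ∨ (q → ¬(u → q))) = F ↔ T = F
(q ↔ (((q ⊕ p) ↔ q) ∨ (q → ¬(u → q)))) → u = F → F = T
((q ↔ (((q ⊕ p) ↔ q) ∨ (q → ¬(u → q)))) → u) ↔ t = T ↔ T = T
s ∨ t = T ∨ T = T
(s ∨ t) → t = T → T = T
(((q ↔ (((q ⊕ p) ↔ q) ∨ (q → ¬(u → q)))) → u) ↔ t) → ((s ∨ t) → t) = T → T = T
t ↔ s = T ↔ T = T
u → (t ↔ s) = F → T = T
((((q ↔ (((q ⊕ p) ↔ q) ∨ (q → ¬(u → q)))) → u) ↔ t) → ((s ∨ t) → t)) ↔ (u → (t ↔ s)) = T ↔ T = T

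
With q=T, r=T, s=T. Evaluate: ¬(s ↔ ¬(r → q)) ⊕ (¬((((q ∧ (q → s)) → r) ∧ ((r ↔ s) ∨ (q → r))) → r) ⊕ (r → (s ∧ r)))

Substituting q=T, r=T, s=T:
r → q = T → T = T
¬(r → q) = ¬T = F
s ↔ ¬(r → q) = T ↔ F = F
¬(s ↔ ¬(r → q)) = ¬F = T
q → s = T → T = T
q ∧ (q → s) = T ∧ T = T
(q ∧ (q → s)) → r = T → T = T
r ↔ s = T ↔ T = T
q → r = T → T = T
(r ↔ s) ∨ (q → r) = T ∨ T = T
((q ∧ (q → s)) → r) ∧ ((r ↔ s) ∨ (q → r)) = T ∧ T = T
(((q ∧ (q → s)) → r) ∧ ((r ↔ s) ∨ (q → r))) → r = T → T = T
¬((((q ∧ (q → s)) → r) ∧ ((r ↔ s) ∨ (q → r))) → r) = ¬T = F
s ∧ r = T ∧ T = T
r → (s ∧ r) = T → T = T
¬((((q ∧ (q → s)) → r) ∧ ((r ↔ s) ∨ (q → r))) → r) ⊕ (r → (s ∧ r)) = F ⊕ T = T
¬(s ↔ ¬(r → q)) ⊕ (¬((((q ∧ (q → s)) → r) ∧ ((r ↔ s) ∨ (q → r))) → r) ⊕ (r → (s ∧ r))) = T ⊕ T = F

F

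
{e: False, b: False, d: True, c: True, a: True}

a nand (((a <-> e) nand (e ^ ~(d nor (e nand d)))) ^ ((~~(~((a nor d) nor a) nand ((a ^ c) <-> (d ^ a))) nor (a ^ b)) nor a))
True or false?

a <-> e = True <-> False = False
e nand d = False nand True = True
d nor (e nand d) = True nor True = False
~(d nor (e nand d)) = ~False = True
e ^ ~(d nor (e nand d)) = False ^ True = True
(a <-> e) nand (e ^ ~(d nor (e nand d))) = False nand True = True
a nor d = True nor True = False
(a nor d) nor a = False nor True = False
~((a nor d) nor a) = ~False = True
a ^ c = True ^ True = False
d ^ a = True ^ True = False
(a ^ c) <-> (d ^ a) = False <-> False = True
~((a nor d) nor a) nand ((a ^ c) <-> (d ^ a)) = True nand True = False
~(~((a nor d) nor a) nand ((a ^ c) <-> (d ^ a))) = ~False = True
~~(~((a nor d) nor a) nand ((a ^ c) <-> (d ^ a))) = ~True = False
a ^ b = True ^ False = True
~~(~((a nor d) nor a) nand ((a ^ c) <-> (d ^ a))) nor (a ^ b) = False nor True = False
(~~(~((a nor d) nor a) nand ((a ^ c) <-> (d ^ a))) nor (a ^ b)) nor a = False nor True = False
((a <-> e) nand (e ^ ~(d nor (e nand d)))) ^ ((~~(~((a nor d) nor a) nand ((a ^ c) <-> (d ^ a))) nor (a ^ b)) nor a) = True ^ False = True
a nand (((a <-> e) nand (e ^ ~(d nor (e nand d)))) ^ ((~~(~((a nor d) nor a) nand ((a ^ c) <-> (d ^ a))) nor (a ^ b)) nor a)) = True nand True = False

False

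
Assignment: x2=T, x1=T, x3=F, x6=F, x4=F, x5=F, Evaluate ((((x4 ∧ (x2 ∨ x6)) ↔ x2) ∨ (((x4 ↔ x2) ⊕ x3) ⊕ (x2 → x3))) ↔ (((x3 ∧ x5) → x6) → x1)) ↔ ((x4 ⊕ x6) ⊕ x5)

T

Substituting x2=T, x1=T, x3=F, x6=F, x4=F, x5=F:
x2 ∨ x6 = T ∨ F = T
x4 ∧ (x2 ∨ x6) = F ∧ T = F
(x4 ∧ (x2 ∨ x6)) ↔ x2 = F ↔ T = F
x4 ↔ x2 = F ↔ T = F
(x4 ↔ x2) ⊕ x3 = F ⊕ F = F
x2 → x3 = T → F = F
((x4 ↔ x2) ⊕ x3) ⊕ (x2 → x3) = F ⊕ F = F
((x4 ∧ (x2 ∨ x6)) ↔ x2) ∨ (((x4 ↔ x2) ⊕ x3) ⊕ (x2 → x3)) = F ∨ F = F
x3 ∧ x5 = F ∧ F = F
(x3 ∧ x5) → x6 = F → F = T
((x3 ∧ x5) → x6) → x1 = T → T = T
(((x4 ∧ (x2 ∨ x6)) ↔ x2) ∨ (((x4 ↔ x2) ⊕ x3) ⊕ (x2 → x3))) ↔ (((x3 ∧ x5) → x6) → x1) = F ↔ T = F
x4 ⊕ x6 = F ⊕ F = F
(x4 ⊕ x6) ⊕ x5 = F ⊕ F = F
((((x4 ∧ (x2 ∨ x6)) ↔ x2) ∨ (((x4 ↔ x2) ⊕ x3) ⊕ (x2 → x3))) ↔ (((x3 ∧ x5) → x6) → x1)) ↔ ((x4 ⊕ x6) ⊕ x5) = F ↔ F = T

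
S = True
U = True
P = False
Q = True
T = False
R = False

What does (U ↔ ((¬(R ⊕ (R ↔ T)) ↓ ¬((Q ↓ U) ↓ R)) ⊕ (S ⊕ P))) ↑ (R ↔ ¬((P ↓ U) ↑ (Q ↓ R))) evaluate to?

True

Substituting S=True, U=True, P=False, Q=True, T=False, R=False:
R ↔ T = False ↔ False = True
R ⊕ (R ↔ T) = False ⊕ True = True
¬(R ⊕ (R ↔ T)) = ¬True = False
Q ↓ U = True ↓ True = False
(Q ↓ U) ↓ R = False ↓ False = True
¬((Q ↓ U) ↓ R) = ¬True = False
¬(R ⊕ (R ↔ T)) ↓ ¬((Q ↓ U) ↓ R) = False ↓ False = True
S ⊕ P = True ⊕ False = True
(¬(R ⊕ (R ↔ T)) ↓ ¬((Q ↓ U) ↓ R)) ⊕ (S ⊕ P) = True ⊕ True = False
U ↔ ((¬(R ⊕ (R ↔ T)) ↓ ¬((Q ↓ U) ↓ R)) ⊕ (S ⊕ P)) = True ↔ False = False
P ↓ U = False ↓ True = False
Q ↓ R = True ↓ False = False
(P ↓ U) ↑ (Q ↓ R) = False ↑ False = True
¬((P ↓ U) ↑ (Q ↓ R)) = ¬True = False
R ↔ ¬((P ↓ U) ↑ (Q ↓ R)) = False ↔ False = True
(U ↔ ((¬(R ⊕ (R ↔ T)) ↓ ¬((Q ↓ U) ↓ R)) ⊕ (S ⊕ P))) ↑ (R ↔ ¬((P ↓ U) ↑ (Q ↓ R))) = False ↑ True = True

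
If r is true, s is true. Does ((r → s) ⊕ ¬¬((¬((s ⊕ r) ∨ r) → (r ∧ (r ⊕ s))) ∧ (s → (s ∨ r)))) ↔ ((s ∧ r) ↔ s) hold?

r → s = True → True = True
s ⊕ r = True ⊕ True = False
(s ⊕ r) ∨ r = False ∨ True = True
¬((s ⊕ r) ∨ r) = ¬True = False
r ⊕ s = True ⊕ True = False
r ∧ (r ⊕ s) = True ∧ False = False
¬((s ⊕ r) ∨ r) → (r ∧ (r ⊕ s)) = False → False = True
s ∨ r = True ∨ True = True
s → (s ∨ r) = True → True = True
(¬((s ⊕ r) ∨ r) → (r ∧ (r ⊕ s))) ∧ (s → (s ∨ r)) = True ∧ True = True
¬((¬((s ⊕ r) ∨ r) → (r ∧ (r ⊕ s))) ∧ (s → (s ∨ r))) = ¬True = False
¬¬((¬((s ⊕ r) ∨ r) → (r ∧ (r ⊕ s))) ∧ (s → (s ∨ r))) = ¬False = True
(r → s) ⊕ ¬¬((¬((s ⊕ r) ∨ r) → (r ∧ (r ⊕ s))) ∧ (s → (s ∨ r))) = True ⊕ True = False
s ∧ r = True ∧ True = True
(s ∧ r) ↔ s = True ↔ True = True
((r → s) ⊕ ¬¬((¬((s ⊕ r) ∨ r) → (r ∧ (r ⊕ s))) ∧ (s → (s ∨ r)))) ↔ ((s ∧ r) ↔ s) = False ↔ True = False

False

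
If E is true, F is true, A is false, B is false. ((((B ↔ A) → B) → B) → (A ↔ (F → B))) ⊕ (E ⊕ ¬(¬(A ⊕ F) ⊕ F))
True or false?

B ↔ A = False ↔ False = True
(B ↔ A) → B = True → False = False
((B ↔ A) → B) → B = False → False = True
F → B = True → False = False
A ↔ (F → B) = False ↔ False = True
(((B ↔ A) → B) → B) → (A ↔ (F → B)) = True → True = True
A ⊕ F = False ⊕ True = True
¬(A ⊕ F) = ¬True = False
¬(A ⊕ F) ⊕ F = False ⊕ True = True
¬(¬(A ⊕ F) ⊕ F) = ¬True = False
E ⊕ ¬(¬(A ⊕ F) ⊕ F) = True ⊕ False = True
((((B ↔ A) → B) → B) → (A ↔ (F → B))) ⊕ (E ⊕ ¬(¬(A ⊕ F) ⊕ F)) = True ⊕ True = False

False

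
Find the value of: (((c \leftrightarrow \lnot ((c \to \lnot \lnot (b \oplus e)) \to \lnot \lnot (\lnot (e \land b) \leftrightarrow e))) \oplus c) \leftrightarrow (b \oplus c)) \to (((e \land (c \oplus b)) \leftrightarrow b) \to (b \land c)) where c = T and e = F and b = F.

b \oplus e = F \oplus F = F
\lnot (b \oplus e) = \lnot F = T
\lnot \lnot (b \oplus e) = \lnot T = F
c \to \lnot \lnot (b \oplus e) = T \to F = F
e \land b = F \land F = F
\lnot (e \land b) = \lnot F = T
\lnot (e \land b) \leftrightarrow e = T \leftrightarrow F = F
\lnot (\lnot (e \land b) \leftrightarrow e) = \lnot F = T
\lnot \lnot (\lnot (e \land b) \leftrightarrow e) = \lnot T = F
(c \to \lnot \lnot (b \oplus e)) \to \lnot \lnot (\lnot (e \land b) \leftrightarrow e) = F \to F = T
\lnot ((c \to \lnot \lnot (b \oplus e)) \to \lnot \lnot (\lnot (e \land b) \leftrightarrow e)) = \lnot T = F
c \leftrightarrow \lnot ((c \to \lnot \lnot (b \oplus e)) \to \lnot \lnot (\lnot (e \land b) \leftrightarrow e)) = T \leftrightarrow F = F
(c \leftrightarrow \lnot ((c \to \lnot \lnot (b \oplus e)) \to \lnot \lnot (\lnot (e \land b) \leftrightarrow e))) \oplus c = F \oplus T = T
b \oplus c = F \oplus T = T
((c \leftrightarrow \lnot ((c \to \lnot \lnot (b \oplus e)) \to \lnot \lnot (\lnot (e \land b) \leftrightarrow e))) \oplus c) \leftrightarrow (b \oplus c) = T \leftrightarrow T = T
c \oplus b = T \oplus F = T
e \land (c \oplus b) = F \land T = F
(e \land (c \oplus b)) \leftrightarrow b = F \leftrightarrow F = T
b \land c = F \land T = F
((e \land (c \oplus b)) \leftrightarrow b) \to (b \land c) = T \to F = F
(((c \leftrightarrow \lnot ((c \to \lnot \lnot (b \oplus e)) \to \lnot \lnot (\lnot (e \land b) \leftrightarrow e))) \oplus c) \leftrightarrow (b \oplus c)) \to (((e \land (c \oplus b)) \leftrightarrow b) \to (b \land c)) = T \to F = F

F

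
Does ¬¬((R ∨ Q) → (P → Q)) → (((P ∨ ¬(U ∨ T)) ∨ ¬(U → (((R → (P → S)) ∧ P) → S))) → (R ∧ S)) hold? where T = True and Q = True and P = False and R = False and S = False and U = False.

True

R ∨ Q = False ∨ True = True
P → Q = False → True = True
(R ∨ Q) → (P → Q) = True → True = True
¬((R ∨ Q) → (P → Q)) = ¬True = False
¬¬((R ∨ Q) → (P → Q)) = ¬False = True
U ∨ T = False ∨ True = True
¬(U ∨ T) = ¬True = False
P ∨ ¬(U ∨ T) = False ∨ False = False
P → S = False → False = True
R → (P → S) = False → True = True
(R → (P → S)) ∧ P = True ∧ False = False
((R → (P → S)) ∧ P) → S = False → False = True
U → (((R → (P → S)) ∧ P) → S) = False → True = True
¬(U → (((R → (P → S)) ∧ P) → S)) = ¬True = False
(P ∨ ¬(U ∨ T)) ∨ ¬(U → (((R → (P → S)) ∧ P) → S)) = False ∨ False = False
R ∧ S = False ∧ False = False
((P ∨ ¬(U ∨ T)) ∨ ¬(U → (((R → (P → S)) ∧ P) → S))) → (R ∧ S) = False → False = True
¬¬((R ∨ Q) → (P → Q)) → (((P ∨ ¬(U ∨ T)) ∨ ¬(U → (((R → (P → S)) ∧ P) → S))) → (R ∧ S)) = True → True = True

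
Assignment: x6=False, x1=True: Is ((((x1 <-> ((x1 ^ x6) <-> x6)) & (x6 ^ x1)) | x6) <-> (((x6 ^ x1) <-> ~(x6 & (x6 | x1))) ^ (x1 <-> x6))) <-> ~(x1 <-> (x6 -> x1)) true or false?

Substituting x6=False, x1=True:
x1 ^ x6 = True ^ False = True
(x1 ^ x6) <-> x6 = True <-> False = False
x1 <-> ((x1 ^ x6) <-> x6) = True <-> False = False
x6 ^ x1 = False ^ True = True
(x1 <-> ((x1 ^ x6) <-> x6)) & (x6 ^ x1) = False & True = False
((x1 <-> ((x1 ^ x6) <-> x6)) & (x6 ^ x1)) | x6 = False | False = False
x6 ^ x1 = False ^ True = True
x6 | x1 = False | True = True
x6 & (x6 | x1) = False & True = False
~(x6 & (x6 | x1)) = ~False = True
(x6 ^ x1) <-> ~(x6 & (x6 | x1)) = True <-> True = True
x1 <-> x6 = True <-> False = False
((x6 ^ x1) <-> ~(x6 & (x6 | x1))) ^ (x1 <-> x6) = True ^ False = True
(((x1 <-> ((x1 ^ x6) <-> x6)) & (x6 ^ x1)) | x6) <-> (((x6 ^ x1) <-> ~(x6 & (x6 | x1))) ^ (x1 <-> x6)) = False <-> True = False
x6 -> x1 = False -> True = True
x1 <-> (x6 -> x1) = True <-> True = True
~(x1 <-> (x6 -> x1)) = ~True = False
((((x1 <-> ((x1 ^ x6) <-> x6)) & (x6 ^ x1)) | x6) <-> (((x6 ^ x1) <-> ~(x6 & (x6 | x1))) ^ (x1 <-> x6))) <-> ~(x1 <-> (x6 -> x1)) = False <-> False = True

True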